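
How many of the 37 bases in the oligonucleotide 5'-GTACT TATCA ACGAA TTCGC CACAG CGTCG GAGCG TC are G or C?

20

Base counts: G=9, T=8, C=11, A=9
G+C = 9 + 11 = 20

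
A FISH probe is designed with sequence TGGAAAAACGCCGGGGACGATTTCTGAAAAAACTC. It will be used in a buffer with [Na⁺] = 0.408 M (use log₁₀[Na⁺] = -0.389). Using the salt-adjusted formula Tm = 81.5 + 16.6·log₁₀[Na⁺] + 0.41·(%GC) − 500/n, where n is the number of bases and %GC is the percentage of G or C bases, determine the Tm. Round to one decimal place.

Length n = 35. G=9, T=6, C=7, A=13
G+C = 16, so %GC = 16/35 × 100 = 45.714%
Salt term: 16.6 × (-0.389) = -6.457
GC term: 0.41 × 45.714 = 18.743; length term: −500/35 = −14.286
Tm = 81.5 + (-6.457) + 18.743 − 14.286 = 79.5 → 79.5°C

79.5°C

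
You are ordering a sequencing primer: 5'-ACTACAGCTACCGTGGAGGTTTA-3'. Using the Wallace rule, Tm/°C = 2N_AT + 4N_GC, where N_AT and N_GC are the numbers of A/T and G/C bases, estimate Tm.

Scanning the sequence gives G=6, A=6, T=6, C=5.
So N_AT = 12 and N_GC = 11.
Tm = 4·11 + 2·12 = 44 + 24 = 68°C

68°C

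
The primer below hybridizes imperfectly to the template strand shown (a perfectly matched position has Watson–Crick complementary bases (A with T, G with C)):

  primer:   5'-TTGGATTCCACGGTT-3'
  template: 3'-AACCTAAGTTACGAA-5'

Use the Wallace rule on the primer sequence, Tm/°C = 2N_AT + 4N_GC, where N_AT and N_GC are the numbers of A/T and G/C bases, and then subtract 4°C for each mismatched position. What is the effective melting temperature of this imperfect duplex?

Primer base counts: A=2, T=6, G=4, C=3 → A+T=8, G+C=7
Perfect-match Tm = 2(8) + 4(7) = 16 + 28 = 44°C
Mismatches (positions where the bases are not complementary): 3 (at positions 9, 11, 13)
Effective Tm = 44 − 3×4 = 44 − 12 = 32°C

32°C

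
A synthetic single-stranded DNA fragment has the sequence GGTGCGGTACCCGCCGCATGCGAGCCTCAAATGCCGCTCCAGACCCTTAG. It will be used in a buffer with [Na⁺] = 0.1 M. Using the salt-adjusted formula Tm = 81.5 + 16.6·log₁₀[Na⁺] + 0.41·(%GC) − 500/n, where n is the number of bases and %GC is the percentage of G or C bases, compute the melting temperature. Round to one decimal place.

82.0°C

Length n = 50. Scanning the sequence gives T=8, A=9, C=19, G=14.
G+C = 33, so %GC = 33/50 × 100 = 66%
Salt term: 16.6 × (-1) = -16.6
GC term: 0.41 × 66 = 27.06; length term: −500/50 = −10
Tm = 81.5 + (-16.6) + 27.06 − 10 = 81.96 → 82.0°C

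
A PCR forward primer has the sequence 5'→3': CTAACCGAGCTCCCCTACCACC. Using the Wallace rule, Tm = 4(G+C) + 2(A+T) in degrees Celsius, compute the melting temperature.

72°C

Counting bases: G=2, A=5, C=12, T=3
So N_AT = 8 and N_GC = 14.
Tm = 4·14 + 2·8 = 56 + 16 = 72°C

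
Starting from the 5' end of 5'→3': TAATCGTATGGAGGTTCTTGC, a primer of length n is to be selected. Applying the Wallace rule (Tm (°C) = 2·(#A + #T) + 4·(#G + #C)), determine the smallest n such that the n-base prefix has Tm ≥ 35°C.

n = 13

First 12 bases: TAATCGTATGGA → Tm = 32°C (< 35°C)
First 13 bases: TAATCGTATGGAG → Tm = 36°C (≥ 35°C)
Each additional base adds 2°C (A/T) or 4°C (G/C), so Tm is non-decreasing in n; n = 13 is the first length to reach 35°C.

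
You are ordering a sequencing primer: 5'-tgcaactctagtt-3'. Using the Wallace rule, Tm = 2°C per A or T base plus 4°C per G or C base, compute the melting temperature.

T=5, C=3, G=2, A=3
So N_AT = 8 and N_GC = 5.
Tm = 4·5 + 2·8 = 20 + 16 = 36°C

36°C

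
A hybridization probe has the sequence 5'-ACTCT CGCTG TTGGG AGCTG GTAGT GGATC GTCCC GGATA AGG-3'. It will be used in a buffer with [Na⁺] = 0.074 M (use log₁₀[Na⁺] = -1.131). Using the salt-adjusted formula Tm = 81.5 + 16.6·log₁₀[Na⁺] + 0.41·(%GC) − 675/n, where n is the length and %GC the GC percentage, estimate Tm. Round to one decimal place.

70.9°C

Length n = 43. C=9, T=11, A=7, G=16
G+C = 25, so %GC = 25/43 × 100 = 58.14%
Salt term: 16.6 × (-1.131) = -18.775
GC term: 0.41 × 58.14 = 23.837; length term: −675/43 = −15.698
Tm = 81.5 + (-18.775) + 23.837 − 15.698 = 70.864 → 70.9°C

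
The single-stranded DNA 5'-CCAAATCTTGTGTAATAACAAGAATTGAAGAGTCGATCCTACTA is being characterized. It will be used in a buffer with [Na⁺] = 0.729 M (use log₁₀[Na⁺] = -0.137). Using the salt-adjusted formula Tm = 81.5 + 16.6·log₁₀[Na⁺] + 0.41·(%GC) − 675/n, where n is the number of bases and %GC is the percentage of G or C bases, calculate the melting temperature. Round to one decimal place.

77.9°C

Length n = 44. Scanning the sequence gives C=8, A=17, T=12, G=7.
G+C = 15, so %GC = 15/44 × 100 = 34.091%
Salt term: 16.6 × (-0.137) = -2.274
GC term: 0.41 × 34.091 = 13.977; length term: −675/44 = −15.341
Tm = 81.5 + (-2.274) + 13.977 − 15.341 = 77.862 → 77.9°C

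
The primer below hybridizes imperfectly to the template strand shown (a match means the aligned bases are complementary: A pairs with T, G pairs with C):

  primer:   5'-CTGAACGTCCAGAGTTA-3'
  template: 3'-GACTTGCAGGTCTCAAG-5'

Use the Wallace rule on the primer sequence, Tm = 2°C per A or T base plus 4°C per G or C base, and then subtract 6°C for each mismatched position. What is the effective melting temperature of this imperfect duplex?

44°C

Primer base counts: A=5, T=4, G=4, C=4 → A+T=9, G+C=8
Perfect-match Tm = 2(9) + 4(8) = 18 + 32 = 50°C
Mismatches (positions where the bases are not complementary): 1 (at position 17)
Effective Tm = 50 − 1×6 = 50 − 6 = 44°C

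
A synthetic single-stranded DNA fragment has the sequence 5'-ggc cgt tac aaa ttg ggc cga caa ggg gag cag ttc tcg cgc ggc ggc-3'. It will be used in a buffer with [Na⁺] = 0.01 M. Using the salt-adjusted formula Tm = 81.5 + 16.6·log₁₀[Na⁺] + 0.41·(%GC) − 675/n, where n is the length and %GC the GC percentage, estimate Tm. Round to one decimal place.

Length n = 48. Base counts: A=9, T=7, G=19, C=13
G+C = 32, so %GC = 32/48 × 100 = 66.667%
Salt term: 16.6 × (-2) = -33.2
GC term: 0.41 × 66.667 = 27.333; length term: −675/48 = −14.062
Tm = 81.5 + (-33.2) + 27.333 − 14.062 = 61.571 → 61.6°C

61.6°C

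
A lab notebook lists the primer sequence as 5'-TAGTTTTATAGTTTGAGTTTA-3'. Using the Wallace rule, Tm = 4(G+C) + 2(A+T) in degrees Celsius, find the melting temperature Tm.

50°C

Scanning the sequence gives T=12, C=0, G=4, A=5.
A+T = 17, G+C = 4
Tm = 2(17) + 4(4) = 34 + 16 = 50°C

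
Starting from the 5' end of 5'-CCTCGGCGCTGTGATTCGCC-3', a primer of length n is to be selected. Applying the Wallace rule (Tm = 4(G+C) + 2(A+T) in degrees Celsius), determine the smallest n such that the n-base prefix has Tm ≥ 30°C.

n = 8

First 7 bases: CCTCGGC → Tm = 26°C (< 30°C)
First 8 bases: CCTCGGCG → Tm = 30°C (≥ 30°C)
Each additional base adds 2°C (A/T) or 4°C (G/C), so Tm is non-decreasing in n; n = 8 is the first length to reach 30°C.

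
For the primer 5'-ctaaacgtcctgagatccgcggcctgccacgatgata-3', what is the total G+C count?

Scanning the sequence gives T=7, C=12, G=9, A=9.
Total G or C: 9 + 12 = 21

21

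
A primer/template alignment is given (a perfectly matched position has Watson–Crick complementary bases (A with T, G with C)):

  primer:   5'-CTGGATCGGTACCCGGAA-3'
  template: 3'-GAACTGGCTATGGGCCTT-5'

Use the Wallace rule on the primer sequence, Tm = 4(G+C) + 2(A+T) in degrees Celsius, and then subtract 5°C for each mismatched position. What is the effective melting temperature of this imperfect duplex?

43°C

Primer base counts: A=4, T=3, G=6, C=5 → A+T=7, G+C=11
Perfect-match Tm = 2(7) + 4(11) = 14 + 44 = 58°C
Mismatches (positions where the bases are not complementary): 3 (at positions 3, 6, 9)
Effective Tm = 58 − 3×5 = 58 − 15 = 43°C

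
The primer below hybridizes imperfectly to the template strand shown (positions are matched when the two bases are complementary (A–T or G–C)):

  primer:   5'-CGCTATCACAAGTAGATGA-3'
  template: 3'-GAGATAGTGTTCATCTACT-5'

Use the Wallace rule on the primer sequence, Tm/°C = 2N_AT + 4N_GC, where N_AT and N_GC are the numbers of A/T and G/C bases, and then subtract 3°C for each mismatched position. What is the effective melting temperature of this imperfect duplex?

Primer base counts: A=7, T=4, G=4, C=4 → A+T=11, G+C=8
Perfect-match Tm = 2(11) + 4(8) = 22 + 32 = 54°C
Mismatches (positions where the bases are not complementary): 1 (at position 2)
Effective Tm = 54 − 1×3 = 54 − 3 = 51°C

51°C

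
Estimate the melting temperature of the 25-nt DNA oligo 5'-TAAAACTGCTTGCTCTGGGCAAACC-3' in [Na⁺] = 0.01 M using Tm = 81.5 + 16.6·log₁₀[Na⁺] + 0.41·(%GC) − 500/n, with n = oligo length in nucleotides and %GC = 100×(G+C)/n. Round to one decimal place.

Length n = 25. Base counts: C=7, A=7, T=6, G=5
G+C = 12, so %GC = 12/25 × 100 = 48%
Salt term: 16.6 × (-2) = -33.2
GC term: 0.41 × 48 = 19.68; length term: −500/25 = −20
Tm = 81.5 + (-33.2) + 19.68 − 20 = 47.98 → 48.0°C

48.0°C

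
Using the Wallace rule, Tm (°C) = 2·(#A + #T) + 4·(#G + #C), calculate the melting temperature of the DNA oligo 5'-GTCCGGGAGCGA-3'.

Base counts: C=3, T=1, A=2, G=6
AT pairs contribute 3, GC pairs contribute 9.
Tm = 2(3) + 4(9) = 6 + 36 = 42°C

42°C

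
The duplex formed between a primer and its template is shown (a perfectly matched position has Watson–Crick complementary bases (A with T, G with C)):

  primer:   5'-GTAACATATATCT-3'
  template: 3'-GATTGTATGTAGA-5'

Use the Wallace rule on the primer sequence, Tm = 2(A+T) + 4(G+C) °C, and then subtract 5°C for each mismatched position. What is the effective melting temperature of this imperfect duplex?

22°C

Primer base counts: A=5, T=5, G=1, C=2 → A+T=10, G+C=3
Perfect-match Tm = 2(10) + 4(3) = 20 + 12 = 32°C
Mismatches (positions where the bases are not complementary): 2 (at positions 1, 9)
Effective Tm = 32 − 2×5 = 32 − 10 = 22°C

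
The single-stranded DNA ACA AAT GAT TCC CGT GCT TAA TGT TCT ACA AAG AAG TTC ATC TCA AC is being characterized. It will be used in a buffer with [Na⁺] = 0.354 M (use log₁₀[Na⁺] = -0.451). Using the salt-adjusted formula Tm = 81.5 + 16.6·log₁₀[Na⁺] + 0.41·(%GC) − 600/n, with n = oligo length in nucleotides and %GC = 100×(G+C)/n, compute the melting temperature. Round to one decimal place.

76.1°C

Length n = 47. Scanning the sequence gives C=11, G=6, A=16, T=14.
G+C = 17, so %GC = 17/47 × 100 = 36.17%
Salt term: 16.6 × (-0.451) = -7.487
GC term: 0.41 × 36.17 = 14.83; length term: −600/47 = −12.766
Tm = 81.5 + (-7.487) + 14.83 − 12.766 = 76.077 → 76.1°C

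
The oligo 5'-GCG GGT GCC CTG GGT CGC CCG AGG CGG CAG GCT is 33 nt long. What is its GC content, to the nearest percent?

82%

Counting bases: T=4, C=11, G=16, A=2
G+C = 16 + 11 = 27 out of 33 bases
%GC = 27/33 × 100 = 81.82% ≈ 82%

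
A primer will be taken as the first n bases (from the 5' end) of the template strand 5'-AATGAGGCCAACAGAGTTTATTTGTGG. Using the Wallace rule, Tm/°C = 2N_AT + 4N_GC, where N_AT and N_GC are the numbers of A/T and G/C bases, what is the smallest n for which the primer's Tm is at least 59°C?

n = 22

First 21 bases: AATGAGGCCAACAGAGTTTAT → Tm = 58°C (< 59°C)
First 22 bases: AATGAGGCCAACAGAGTTTATT → Tm = 60°C (≥ 59°C)
Each additional base adds 2°C (A/T) or 4°C (G/C), so Tm is non-decreasing in n; n = 22 is the first length to reach 59°C.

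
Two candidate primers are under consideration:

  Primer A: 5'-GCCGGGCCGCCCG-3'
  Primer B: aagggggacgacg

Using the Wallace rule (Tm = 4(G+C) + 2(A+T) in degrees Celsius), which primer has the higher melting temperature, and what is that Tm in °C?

Primer A, 52°C

Primer A: A+T=0, G+C=13 → Tm = 2(0)+4(13) = 52°C
Primer B: A+T=4, G+C=9 → Tm = 2(4)+4(9) = 44°C
52°C vs 44°C → primer A is higher.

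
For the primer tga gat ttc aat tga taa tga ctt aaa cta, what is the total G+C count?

7

C=3, A=12, G=4, T=11
Total G or C: 4 + 3 = 7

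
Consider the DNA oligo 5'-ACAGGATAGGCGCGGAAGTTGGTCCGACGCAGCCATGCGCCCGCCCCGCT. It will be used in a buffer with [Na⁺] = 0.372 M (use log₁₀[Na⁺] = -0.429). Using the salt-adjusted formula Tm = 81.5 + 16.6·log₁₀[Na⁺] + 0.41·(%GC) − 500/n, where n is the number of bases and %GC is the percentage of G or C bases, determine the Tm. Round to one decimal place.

93.1°C

Length n = 50. Scanning the sequence gives C=18, T=6, A=9, G=17.
G+C = 35, so %GC = 35/50 × 100 = 70%
Salt term: 16.6 × (-0.429) = -7.121
GC term: 0.41 × 70 = 28.7; length term: −500/50 = −10
Tm = 81.5 + (-7.121) + 28.7 − 10 = 93.079 → 93.1°C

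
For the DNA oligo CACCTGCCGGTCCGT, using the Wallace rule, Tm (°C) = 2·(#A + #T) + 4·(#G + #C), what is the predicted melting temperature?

52°C

Counting bases: A=1, T=3, G=4, C=7
So N_AT = 4 and N_GC = 11.
Tm = 4·11 + 2·4 = 44 + 8 = 52°C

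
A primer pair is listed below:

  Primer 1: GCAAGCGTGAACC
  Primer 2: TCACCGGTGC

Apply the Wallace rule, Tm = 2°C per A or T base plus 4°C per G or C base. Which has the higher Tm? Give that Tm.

Primer 1, 42°C

Primer 1: A+T=5, G+C=8 → Tm = 2(5)+4(8) = 42°C
Primer 2: A+T=3, G+C=7 → Tm = 2(3)+4(7) = 34°C
42°C vs 34°C → primer 1 is higher.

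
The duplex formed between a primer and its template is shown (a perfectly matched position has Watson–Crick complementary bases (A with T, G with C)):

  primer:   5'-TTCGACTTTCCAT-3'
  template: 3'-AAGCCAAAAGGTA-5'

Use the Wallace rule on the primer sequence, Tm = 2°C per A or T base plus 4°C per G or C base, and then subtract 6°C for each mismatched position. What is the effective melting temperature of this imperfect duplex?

Primer base counts: A=2, T=6, G=1, C=4 → A+T=8, G+C=5
Perfect-match Tm = 2(8) + 4(5) = 16 + 20 = 36°C
Mismatches (positions where the bases are not complementary): 2 (at positions 5, 6)
Effective Tm = 36 − 2×6 = 36 − 12 = 24°C

24°C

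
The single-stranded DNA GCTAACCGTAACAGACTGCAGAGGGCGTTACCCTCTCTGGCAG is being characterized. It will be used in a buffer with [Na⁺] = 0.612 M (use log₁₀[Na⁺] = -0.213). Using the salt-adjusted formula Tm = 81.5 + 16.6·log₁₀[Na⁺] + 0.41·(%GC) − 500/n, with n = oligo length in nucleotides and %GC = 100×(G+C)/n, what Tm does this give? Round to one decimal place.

90.2°C

Length n = 43. Counting bases: G=12, T=8, A=10, C=13
G+C = 25, so %GC = 25/43 × 100 = 58.14%
Salt term: 16.6 × (-0.213) = -3.536
GC term: 0.41 × 58.14 = 23.837; length term: −500/43 = −11.628
Tm = 81.5 + (-3.536) + 23.837 − 11.628 = 90.173 → 90.2°C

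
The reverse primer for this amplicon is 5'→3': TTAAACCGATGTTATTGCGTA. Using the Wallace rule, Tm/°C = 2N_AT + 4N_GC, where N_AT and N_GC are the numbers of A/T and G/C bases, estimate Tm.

Scanning the sequence gives A=6, G=4, T=8, C=3.
A+T = 14, G+C = 7
Tm = 2×14 + 4×7 = 56°C

56°C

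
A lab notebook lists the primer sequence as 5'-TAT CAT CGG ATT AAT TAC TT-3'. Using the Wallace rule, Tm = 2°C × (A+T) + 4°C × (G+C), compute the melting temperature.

Base counts: A=6, G=2, C=3, T=9
A+T = 15, G+C = 5
Tm = 2×15 + 4×5 = 50°C

50°C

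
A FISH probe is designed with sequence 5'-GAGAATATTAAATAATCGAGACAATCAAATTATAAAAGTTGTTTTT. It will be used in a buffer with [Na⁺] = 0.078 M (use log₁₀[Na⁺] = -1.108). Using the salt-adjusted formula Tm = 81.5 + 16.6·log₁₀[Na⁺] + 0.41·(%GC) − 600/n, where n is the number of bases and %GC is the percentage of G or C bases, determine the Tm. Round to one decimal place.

Length n = 46. Counting bases: C=3, T=16, G=6, A=21
G+C = 9, so %GC = 9/46 × 100 = 19.565%
Salt term: 16.6 × (-1.108) = -18.393
GC term: 0.41 × 19.565 = 8.022; length term: −600/46 = −13.043
Tm = 81.5 + (-18.393) + 8.022 − 13.043 = 58.086 → 58.1°C

58.1°C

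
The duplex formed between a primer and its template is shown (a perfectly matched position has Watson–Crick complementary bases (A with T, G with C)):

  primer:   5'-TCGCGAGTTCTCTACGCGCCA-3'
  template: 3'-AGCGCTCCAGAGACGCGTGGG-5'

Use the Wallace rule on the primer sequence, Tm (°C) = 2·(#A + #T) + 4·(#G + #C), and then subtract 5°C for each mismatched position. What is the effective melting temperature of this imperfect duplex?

Primer base counts: A=3, T=5, G=5, C=8 → A+T=8, G+C=13
Perfect-match Tm = 2(8) + 4(13) = 16 + 52 = 68°C
Mismatches (positions where the bases are not complementary): 4 (at positions 8, 14, 18, 21)
Effective Tm = 68 − 4×5 = 68 − 20 = 48°C

48°C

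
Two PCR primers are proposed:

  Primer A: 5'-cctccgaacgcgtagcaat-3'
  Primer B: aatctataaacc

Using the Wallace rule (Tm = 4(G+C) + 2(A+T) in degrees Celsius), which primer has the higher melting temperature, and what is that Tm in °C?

Primer A: A+T=8, G+C=11 → Tm = 2(8)+4(11) = 60°C
Primer B: A+T=9, G+C=3 → Tm = 2(9)+4(3) = 30°C
60°C vs 30°C → primer A is higher.

Primer A, 60°C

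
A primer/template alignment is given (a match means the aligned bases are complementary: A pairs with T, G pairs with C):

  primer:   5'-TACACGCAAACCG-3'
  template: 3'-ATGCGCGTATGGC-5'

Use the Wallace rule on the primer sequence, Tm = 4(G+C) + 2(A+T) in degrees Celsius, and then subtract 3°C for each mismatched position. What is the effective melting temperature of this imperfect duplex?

34°C

Primer base counts: A=5, T=1, G=2, C=5 → A+T=6, G+C=7
Perfect-match Tm = 2(6) + 4(7) = 12 + 28 = 40°C
Mismatches (positions where the bases are not complementary): 2 (at positions 4, 9)
Effective Tm = 40 − 2×3 = 40 − 6 = 34°C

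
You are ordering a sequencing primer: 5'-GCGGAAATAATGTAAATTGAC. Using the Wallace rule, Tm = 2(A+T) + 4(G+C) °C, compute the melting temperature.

56°C

Scanning the sequence gives G=5, T=5, A=9, C=2.
A+T = 14, G+C = 7
Tm = 2×14 + 4×7 = 56°C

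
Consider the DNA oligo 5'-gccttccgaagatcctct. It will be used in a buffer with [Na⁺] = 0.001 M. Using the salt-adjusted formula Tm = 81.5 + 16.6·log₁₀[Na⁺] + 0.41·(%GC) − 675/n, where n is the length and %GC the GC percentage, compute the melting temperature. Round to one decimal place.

17.0°C

Length n = 18. Base counts: C=7, A=3, T=5, G=3
G+C = 10, so %GC = 10/18 × 100 = 55.556%
Salt term: 16.6 × (-3) = -49.8
GC term: 0.41 × 55.556 = 22.778; length term: −675/18 = −37.5
Tm = 81.5 + (-49.8) + 22.778 − 37.5 = 16.978 → 17.0°C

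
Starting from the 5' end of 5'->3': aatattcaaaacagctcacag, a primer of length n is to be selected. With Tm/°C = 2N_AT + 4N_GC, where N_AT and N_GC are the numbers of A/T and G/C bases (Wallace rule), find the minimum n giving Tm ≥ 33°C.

First 13 bases: AATATTCAAAACA → Tm = 30°C (< 33°C)
First 14 bases: AATATTCAAAACAG → Tm = 34°C (≥ 33°C)
Each additional base adds 2°C (A/T) or 4°C (G/C), so Tm is non-decreasing in n; n = 14 is the first length to reach 33°C.

n = 14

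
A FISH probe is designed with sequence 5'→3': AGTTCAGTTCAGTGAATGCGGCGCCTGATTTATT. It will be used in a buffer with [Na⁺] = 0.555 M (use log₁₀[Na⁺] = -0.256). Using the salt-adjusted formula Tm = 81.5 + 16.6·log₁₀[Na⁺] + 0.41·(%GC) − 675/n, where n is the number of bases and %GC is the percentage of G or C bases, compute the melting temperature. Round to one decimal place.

Length n = 34. Scanning the sequence gives A=7, C=6, G=9, T=12.
G+C = 15, so %GC = 15/34 × 100 = 44.118%
Salt term: 16.6 × (-0.256) = -4.25
GC term: 0.41 × 44.118 = 18.088; length term: −675/34 = −19.853
Tm = 81.5 + (-4.25) + 18.088 − 19.853 = 75.485 → 75.5°C

75.5°C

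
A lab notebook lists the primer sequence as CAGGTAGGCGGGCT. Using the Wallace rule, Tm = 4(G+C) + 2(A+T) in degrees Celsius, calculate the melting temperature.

Counting bases: T=2, G=7, C=3, A=2
A+T = 4, G+C = 10
Tm = 2(4) + 4(10) = 8 + 40 = 48°C

48°C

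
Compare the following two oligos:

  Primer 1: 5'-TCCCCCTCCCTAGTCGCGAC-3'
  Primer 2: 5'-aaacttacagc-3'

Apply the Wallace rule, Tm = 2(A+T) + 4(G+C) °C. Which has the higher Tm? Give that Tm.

Primer 1: A+T=6, G+C=14 → Tm = 2(6)+4(14) = 68°C
Primer 2: A+T=7, G+C=4 → Tm = 2(7)+4(4) = 30°C
68°C vs 30°C → primer 1 is higher.

Primer 1, 68°C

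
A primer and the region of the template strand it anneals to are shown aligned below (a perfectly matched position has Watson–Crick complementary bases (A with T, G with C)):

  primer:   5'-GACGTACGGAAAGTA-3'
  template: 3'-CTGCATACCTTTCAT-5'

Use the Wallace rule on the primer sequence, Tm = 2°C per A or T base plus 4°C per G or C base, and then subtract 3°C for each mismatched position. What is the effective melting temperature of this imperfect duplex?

Primer base counts: A=6, T=2, G=5, C=2 → A+T=8, G+C=7
Perfect-match Tm = 2(8) + 4(7) = 16 + 28 = 44°C
Mismatches (positions where the bases are not complementary): 1 (at position 7)
Effective Tm = 44 − 1×3 = 44 − 3 = 41°C

41°C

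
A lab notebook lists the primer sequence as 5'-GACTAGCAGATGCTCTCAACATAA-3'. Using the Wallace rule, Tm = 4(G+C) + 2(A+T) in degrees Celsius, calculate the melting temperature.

Scanning the sequence gives G=4, A=9, C=6, T=5.
So N_AT = 14 and N_GC = 10.
Tm = 2×14 + 4×10 = 68°C

68°C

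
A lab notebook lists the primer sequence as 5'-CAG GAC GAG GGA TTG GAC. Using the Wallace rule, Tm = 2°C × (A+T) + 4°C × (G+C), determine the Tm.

58°C

Base counts: A=5, C=3, G=8, T=2
So N_AT = 7 and N_GC = 11.
Tm = 4·11 + 2·7 = 44 + 14 = 58°C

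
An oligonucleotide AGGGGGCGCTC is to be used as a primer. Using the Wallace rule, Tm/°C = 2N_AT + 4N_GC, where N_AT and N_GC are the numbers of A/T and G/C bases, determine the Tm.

40°C

Counting bases: G=6, T=1, C=3, A=1
A+T = 2, G+C = 9
Tm = 4·9 + 2·2 = 36 + 4 = 40°C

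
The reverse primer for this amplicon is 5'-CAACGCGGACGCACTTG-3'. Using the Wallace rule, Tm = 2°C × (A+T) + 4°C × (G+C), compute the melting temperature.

Base counts: A=4, G=5, C=6, T=2
A+T = 6, G+C = 11
Tm = 2(6) + 4(11) = 12 + 44 = 56°C

56°C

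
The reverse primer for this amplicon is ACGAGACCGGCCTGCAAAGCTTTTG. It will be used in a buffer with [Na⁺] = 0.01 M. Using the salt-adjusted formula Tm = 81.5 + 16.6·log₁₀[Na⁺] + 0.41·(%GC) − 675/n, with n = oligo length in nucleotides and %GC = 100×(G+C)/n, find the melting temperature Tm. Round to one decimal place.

44.3°C

Length n = 25. Base counts: G=7, C=7, A=6, T=5
G+C = 14, so %GC = 14/25 × 100 = 56%
Salt term: 16.6 × (-2) = -33.2
GC term: 0.41 × 56 = 22.96; length term: −675/25 = −27
Tm = 81.5 + (-33.2) + 22.96 − 27 = 44.26 → 44.3°C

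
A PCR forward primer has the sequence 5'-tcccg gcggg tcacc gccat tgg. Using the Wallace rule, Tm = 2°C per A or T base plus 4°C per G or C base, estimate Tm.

Counting bases: A=2, T=4, G=8, C=9
A+T = 6, G+C = 17
Tm = 2×6 + 4×17 = 80°C

80°C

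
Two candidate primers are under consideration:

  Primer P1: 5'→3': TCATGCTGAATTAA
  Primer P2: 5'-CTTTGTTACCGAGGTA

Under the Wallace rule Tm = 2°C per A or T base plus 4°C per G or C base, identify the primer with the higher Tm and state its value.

Primer P1: A+T=10, G+C=4 → Tm = 2(10)+4(4) = 36°C
Primer P2: A+T=9, G+C=7 → Tm = 2(9)+4(7) = 46°C
36°C vs 46°C → primer P2 is higher.

Primer P2, 46°C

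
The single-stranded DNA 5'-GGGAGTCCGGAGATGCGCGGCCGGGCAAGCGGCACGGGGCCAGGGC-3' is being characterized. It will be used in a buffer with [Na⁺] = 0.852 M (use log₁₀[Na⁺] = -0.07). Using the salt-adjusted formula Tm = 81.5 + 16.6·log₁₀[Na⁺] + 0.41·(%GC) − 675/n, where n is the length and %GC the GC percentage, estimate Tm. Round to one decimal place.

98.6°C

Length n = 46. Base counts: G=24, T=2, A=7, C=13
G+C = 37, so %GC = 37/46 × 100 = 80.435%
Salt term: 16.6 × (-0.07) = -1.162
GC term: 0.41 × 80.435 = 32.978; length term: −675/46 = −14.674
Tm = 81.5 + (-1.162) + 32.978 − 14.674 = 98.642 → 98.6°C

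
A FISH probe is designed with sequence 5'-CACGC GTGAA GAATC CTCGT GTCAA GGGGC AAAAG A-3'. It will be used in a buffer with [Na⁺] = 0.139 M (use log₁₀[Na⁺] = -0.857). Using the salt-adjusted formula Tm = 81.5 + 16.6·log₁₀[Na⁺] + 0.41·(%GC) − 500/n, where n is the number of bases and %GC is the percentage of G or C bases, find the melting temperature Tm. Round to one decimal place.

Length n = 36. A=12, G=11, T=5, C=8
G+C = 19, so %GC = 19/36 × 100 = 52.778%
Salt term: 16.6 × (-0.857) = -14.226
GC term: 0.41 × 52.778 = 21.639; length term: −500/36 = −13.889
Tm = 81.5 + (-14.226) + 21.639 − 13.889 = 75.024 → 75.0°C

75.0°C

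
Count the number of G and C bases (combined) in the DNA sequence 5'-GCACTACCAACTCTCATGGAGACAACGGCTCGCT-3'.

19

Base counts: A=9, G=7, C=12, T=6
Total G or C: 7 + 12 = 19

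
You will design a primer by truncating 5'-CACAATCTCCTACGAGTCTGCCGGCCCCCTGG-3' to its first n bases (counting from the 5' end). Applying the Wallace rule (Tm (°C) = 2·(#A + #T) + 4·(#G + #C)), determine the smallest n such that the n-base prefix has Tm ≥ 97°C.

First 29 bases: CACAATCTCCTACGAGTCTGCCGGCCCCC → Tm = 96°C (< 97°C)
First 30 bases: CACAATCTCCTACGAGTCTGCCGGCCCCCT → Tm = 98°C (≥ 97°C)
Since every base adds ≥2°C, Tm only increases with n, so the threshold is first crossed at n = 30.

n = 30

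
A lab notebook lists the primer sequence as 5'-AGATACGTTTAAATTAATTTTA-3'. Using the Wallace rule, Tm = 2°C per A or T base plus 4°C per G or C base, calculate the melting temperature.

50°C

Counting bases: A=9, T=10, C=1, G=2
AT pairs contribute 19, GC pairs contribute 3.
Tm = 2(19) + 4(3) = 38 + 12 = 50°C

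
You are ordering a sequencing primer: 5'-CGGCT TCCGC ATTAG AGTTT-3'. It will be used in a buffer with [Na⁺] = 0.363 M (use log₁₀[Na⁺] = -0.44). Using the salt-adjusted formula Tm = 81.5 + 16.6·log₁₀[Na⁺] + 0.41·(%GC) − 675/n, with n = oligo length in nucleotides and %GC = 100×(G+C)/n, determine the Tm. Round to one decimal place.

60.9°C

Length n = 20. Counting bases: C=5, A=3, G=5, T=7
G+C = 10, so %GC = 10/20 × 100 = 50%
Salt term: 16.6 × (-0.44) = -7.304
GC term: 0.41 × 50 = 20.5; length term: −675/20 = −33.75
Tm = 81.5 + (-7.304) + 20.5 − 33.75 = 60.946 → 60.9°C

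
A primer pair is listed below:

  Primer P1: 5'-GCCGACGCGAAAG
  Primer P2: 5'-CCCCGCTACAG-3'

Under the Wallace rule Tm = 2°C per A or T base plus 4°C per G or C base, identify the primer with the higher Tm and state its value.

Primer P1: A+T=4, G+C=9 → Tm = 2(4)+4(9) = 44°C
Primer P2: A+T=3, G+C=8 → Tm = 2(3)+4(8) = 38°C
44°C vs 38°C → primer P1 is higher.

Primer P1, 44°C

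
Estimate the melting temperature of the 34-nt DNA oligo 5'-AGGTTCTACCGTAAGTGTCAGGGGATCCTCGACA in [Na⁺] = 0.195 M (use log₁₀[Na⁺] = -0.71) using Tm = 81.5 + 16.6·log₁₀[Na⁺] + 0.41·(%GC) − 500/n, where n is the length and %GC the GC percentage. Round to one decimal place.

76.7°C

Length n = 34. T=8, C=8, G=10, A=8
G+C = 18, so %GC = 18/34 × 100 = 52.941%
Salt term: 16.6 × (-0.71) = -11.786
GC term: 0.41 × 52.941 = 21.706; length term: −500/34 = −14.706
Tm = 81.5 + (-11.786) + 21.706 − 14.706 = 76.714 → 76.7°C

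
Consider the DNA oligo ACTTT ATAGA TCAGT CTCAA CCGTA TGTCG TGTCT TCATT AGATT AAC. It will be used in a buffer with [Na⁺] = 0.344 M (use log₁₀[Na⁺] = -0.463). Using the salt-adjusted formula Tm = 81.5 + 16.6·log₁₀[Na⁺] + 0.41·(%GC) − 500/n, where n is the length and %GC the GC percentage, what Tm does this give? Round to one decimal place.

Length n = 48. Base counts: A=13, T=18, C=10, G=7
G+C = 17, so %GC = 17/48 × 100 = 35.417%
Salt term: 16.6 × (-0.463) = -7.686
GC term: 0.41 × 35.417 = 14.521; length term: −500/48 = −10.417
Tm = 81.5 + (-7.686) + 14.521 − 10.417 = 77.918 → 77.9°C

77.9°C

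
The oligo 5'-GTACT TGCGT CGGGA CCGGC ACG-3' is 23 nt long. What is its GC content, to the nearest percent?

A=3, C=7, T=4, G=9
G+C = 9 + 7 = 16 out of 23 bases
%GC = 16/23 × 100 = 69.57% ≈ 70%

70%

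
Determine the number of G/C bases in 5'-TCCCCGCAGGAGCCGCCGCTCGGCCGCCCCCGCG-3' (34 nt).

Counting bases: C=19, T=2, G=11, A=2
G+C = 11 + 19 = 30

30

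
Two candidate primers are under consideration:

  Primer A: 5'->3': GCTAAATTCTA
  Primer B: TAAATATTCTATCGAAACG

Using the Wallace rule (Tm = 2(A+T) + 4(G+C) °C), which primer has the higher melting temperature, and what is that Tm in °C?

Primer A: A+T=8, G+C=3 → Tm = 2(8)+4(3) = 28°C
Primer B: A+T=14, G+C=5 → Tm = 2(14)+4(5) = 48°C
28°C vs 48°C → primer B is higher.

Primer B, 48°C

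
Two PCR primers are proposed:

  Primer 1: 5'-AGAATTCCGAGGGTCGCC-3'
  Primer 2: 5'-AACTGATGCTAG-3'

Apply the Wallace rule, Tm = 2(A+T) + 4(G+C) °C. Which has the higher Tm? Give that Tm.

Primer 1: A+T=7, G+C=11 → Tm = 2(7)+4(11) = 58°C
Primer 2: A+T=7, G+C=5 → Tm = 2(7)+4(5) = 34°C
58°C vs 34°C → primer 1 is higher.

Primer 1, 58°C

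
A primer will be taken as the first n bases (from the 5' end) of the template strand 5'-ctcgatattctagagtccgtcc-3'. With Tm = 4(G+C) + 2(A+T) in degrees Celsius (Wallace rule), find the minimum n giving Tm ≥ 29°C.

First 10 bases: CTCGATATTC → Tm = 28°C (< 29°C)
First 11 bases: CTCGATATTCT → Tm = 30°C (≥ 29°C)
Each additional base adds 2°C (A/T) or 4°C (G/C), so Tm is non-decreasing in n; n = 11 is the first length to reach 29°C.

n = 11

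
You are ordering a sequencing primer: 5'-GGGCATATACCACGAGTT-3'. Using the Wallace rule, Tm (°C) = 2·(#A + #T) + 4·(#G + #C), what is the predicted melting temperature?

54°C

Counting bases: G=5, T=4, A=5, C=4
A+T = 9, G+C = 9
Tm = 2×9 + 4×9 = 54°C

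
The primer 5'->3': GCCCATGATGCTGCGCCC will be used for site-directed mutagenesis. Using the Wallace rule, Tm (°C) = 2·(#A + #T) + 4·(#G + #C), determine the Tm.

G=5, C=8, A=2, T=3
So N_AT = 5 and N_GC = 13.
Tm = 2(5) + 4(13) = 10 + 52 = 62°C

62°C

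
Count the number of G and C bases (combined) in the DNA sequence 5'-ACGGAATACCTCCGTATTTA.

8

C=5, A=6, G=3, T=6
Total G or C: 3 + 5 = 8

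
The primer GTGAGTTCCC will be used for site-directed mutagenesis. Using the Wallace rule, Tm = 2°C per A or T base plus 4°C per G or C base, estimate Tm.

T=3, A=1, C=3, G=3
So N_AT = 4 and N_GC = 6.
Tm = 4·6 + 2·4 = 24 + 8 = 32°C

32°C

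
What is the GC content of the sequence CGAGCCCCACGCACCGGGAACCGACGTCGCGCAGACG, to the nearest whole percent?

Base counts: G=12, T=1, A=8, C=16
G+C = 12 + 16 = 28 out of 37 bases
%GC = 28/37 × 100 = 75.68% ≈ 76%

76%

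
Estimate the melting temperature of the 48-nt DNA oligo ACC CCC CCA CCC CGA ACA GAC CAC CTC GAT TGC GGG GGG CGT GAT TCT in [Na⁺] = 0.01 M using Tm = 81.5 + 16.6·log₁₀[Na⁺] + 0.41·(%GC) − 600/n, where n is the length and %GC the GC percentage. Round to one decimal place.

63.1°C

Length n = 48. Counting bases: T=7, G=12, C=20, A=9
G+C = 32, so %GC = 32/48 × 100 = 66.667%
Salt term: 16.6 × (-2) = -33.2
GC term: 0.41 × 66.667 = 27.333; length term: −600/48 = −12.5
Tm = 81.5 + (-33.2) + 27.333 − 12.5 = 63.133 → 63.1°C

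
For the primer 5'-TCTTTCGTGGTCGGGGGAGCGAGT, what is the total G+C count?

15

Scanning the sequence gives C=4, T=7, G=11, A=2.
Total G or C: 11 + 4 = 15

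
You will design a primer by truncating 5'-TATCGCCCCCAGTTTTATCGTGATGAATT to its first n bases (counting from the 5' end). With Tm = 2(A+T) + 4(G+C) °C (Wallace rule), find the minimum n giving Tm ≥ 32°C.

n = 10

First 9 bases: TATCGCCCC → Tm = 30°C (< 32°C)
First 10 bases: TATCGCCCCC → Tm = 34°C (≥ 32°C)
Since every base adds ≥2°C, Tm only increases with n, so the threshold is first crossed at n = 10.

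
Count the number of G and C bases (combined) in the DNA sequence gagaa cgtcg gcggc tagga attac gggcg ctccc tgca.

G=14, A=8, T=6, C=11
Total G or C: 14 + 11 = 25

25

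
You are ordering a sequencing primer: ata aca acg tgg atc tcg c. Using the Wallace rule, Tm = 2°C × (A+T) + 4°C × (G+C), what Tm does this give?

C=5, G=4, A=6, T=4
A+T = 10, G+C = 9
Tm = 4·9 + 2·10 = 36 + 20 = 56°C

56°C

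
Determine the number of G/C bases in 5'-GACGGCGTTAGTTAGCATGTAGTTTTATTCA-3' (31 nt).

12

A=7, T=12, G=8, C=4
G+C = 8 + 4 = 12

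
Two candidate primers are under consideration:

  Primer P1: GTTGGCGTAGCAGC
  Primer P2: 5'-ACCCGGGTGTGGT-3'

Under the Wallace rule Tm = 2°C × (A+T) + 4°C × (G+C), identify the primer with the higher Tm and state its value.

Primer P1, 46°C

Primer P1: A+T=5, G+C=9 → Tm = 2(5)+4(9) = 46°C
Primer P2: A+T=4, G+C=9 → Tm = 2(4)+4(9) = 44°C
46°C vs 44°C → primer P1 is higher.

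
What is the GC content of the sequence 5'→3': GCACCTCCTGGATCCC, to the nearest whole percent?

69%

Scanning the sequence gives C=8, A=2, G=3, T=3.
G+C = 3 + 8 = 11 out of 16 bases
%GC = 11/16 × 100 = 68.75% ≈ 69%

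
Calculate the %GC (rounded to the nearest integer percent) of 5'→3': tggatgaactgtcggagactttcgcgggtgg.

Base counts: A=5, C=5, G=13, T=8
G+C = 13 + 5 = 18 out of 31 bases
%GC = 18/31 × 100 = 58.06% ≈ 58%

58%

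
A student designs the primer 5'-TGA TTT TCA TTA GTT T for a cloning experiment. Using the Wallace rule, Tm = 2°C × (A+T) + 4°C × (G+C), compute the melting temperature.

38°C

Counting bases: T=10, A=3, G=2, C=1
AT pairs contribute 13, GC pairs contribute 3.
Tm = 2×13 + 4×3 = 38°C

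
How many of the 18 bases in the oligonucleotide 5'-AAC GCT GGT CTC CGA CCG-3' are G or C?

C=7, T=3, A=3, G=5
Total G or C: 5 + 7 = 12

12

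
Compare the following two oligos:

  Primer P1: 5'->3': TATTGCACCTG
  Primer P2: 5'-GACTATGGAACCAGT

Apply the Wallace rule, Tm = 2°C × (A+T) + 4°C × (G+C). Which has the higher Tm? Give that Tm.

Primer P2, 44°C

Primer P1: A+T=6, G+C=5 → Tm = 2(6)+4(5) = 32°C
Primer P2: A+T=8, G+C=7 → Tm = 2(8)+4(7) = 44°C
32°C vs 44°C → primer P2 is higher.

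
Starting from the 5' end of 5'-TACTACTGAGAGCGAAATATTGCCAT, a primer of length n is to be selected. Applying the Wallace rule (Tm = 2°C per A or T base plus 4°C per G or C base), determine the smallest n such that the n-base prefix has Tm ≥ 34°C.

n = 12

First 11 bases: TACTACTGAGA → Tm = 30°C (< 34°C)
First 12 bases: TACTACTGAGAG → Tm = 34°C (≥ 34°C)
Each additional base adds 2°C (A/T) or 4°C (G/C), so Tm is non-decreasing in n; n = 12 is the first length to reach 34°C.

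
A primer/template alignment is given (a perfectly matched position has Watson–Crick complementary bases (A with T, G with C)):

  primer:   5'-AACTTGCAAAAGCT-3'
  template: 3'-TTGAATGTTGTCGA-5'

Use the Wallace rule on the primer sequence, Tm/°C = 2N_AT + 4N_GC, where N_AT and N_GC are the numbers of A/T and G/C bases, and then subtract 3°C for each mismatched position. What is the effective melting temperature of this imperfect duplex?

Primer base counts: A=6, T=3, G=2, C=3 → A+T=9, G+C=5
Perfect-match Tm = 2(9) + 4(5) = 18 + 20 = 38°C
Mismatches (positions where the bases are not complementary): 2 (at positions 6, 10)
Effective Tm = 38 − 2×3 = 38 − 6 = 32°C

32°C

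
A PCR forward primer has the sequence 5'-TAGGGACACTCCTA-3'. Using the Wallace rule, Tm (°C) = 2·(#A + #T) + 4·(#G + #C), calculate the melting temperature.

Counting bases: T=3, C=4, A=4, G=3
AT pairs contribute 7, GC pairs contribute 7.
Tm = 4·7 + 2·7 = 28 + 14 = 42°C

42°C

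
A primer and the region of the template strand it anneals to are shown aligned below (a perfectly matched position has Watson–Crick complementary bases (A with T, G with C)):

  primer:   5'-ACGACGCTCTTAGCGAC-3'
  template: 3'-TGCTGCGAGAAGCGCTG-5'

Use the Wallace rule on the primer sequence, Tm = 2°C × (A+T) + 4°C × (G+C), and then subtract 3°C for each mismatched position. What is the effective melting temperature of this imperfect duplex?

51°C

Primer base counts: A=4, T=3, G=4, C=6 → A+T=7, G+C=10
Perfect-match Tm = 2(7) + 4(10) = 14 + 40 = 54°C
Mismatches (positions where the bases are not complementary): 1 (at position 12)
Effective Tm = 54 − 1×3 = 54 − 3 = 51°C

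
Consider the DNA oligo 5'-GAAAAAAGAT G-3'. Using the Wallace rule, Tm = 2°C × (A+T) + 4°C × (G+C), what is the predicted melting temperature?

Base counts: C=0, T=1, G=3, A=7
A+T = 8, G+C = 3
Tm = 2(8) + 4(3) = 16 + 12 = 28°C

28°C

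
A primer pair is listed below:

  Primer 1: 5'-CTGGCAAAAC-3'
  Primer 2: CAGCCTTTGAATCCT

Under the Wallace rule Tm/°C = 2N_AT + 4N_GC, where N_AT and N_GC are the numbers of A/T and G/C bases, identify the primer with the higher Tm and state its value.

Primer 1: A+T=5, G+C=5 → Tm = 2(5)+4(5) = 30°C
Primer 2: A+T=8, G+C=7 → Tm = 2(8)+4(7) = 44°C
30°C vs 44°C → primer 2 is higher.

Primer 2, 44°C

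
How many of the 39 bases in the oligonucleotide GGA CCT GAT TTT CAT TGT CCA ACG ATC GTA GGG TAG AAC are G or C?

Counting bases: T=11, A=10, C=8, G=10
Total G or C: 10 + 8 = 18

18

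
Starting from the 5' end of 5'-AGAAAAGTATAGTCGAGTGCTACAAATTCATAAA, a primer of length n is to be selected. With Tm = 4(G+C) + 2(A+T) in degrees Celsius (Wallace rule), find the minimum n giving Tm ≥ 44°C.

First 16 bases: AGAAAAGTATAGTCGA → Tm = 42°C (< 44°C)
First 17 bases: AGAAAAGTATAGTCGAG → Tm = 46°C (≥ 44°C)
Each additional base adds 2°C (A/T) or 4°C (G/C), so Tm is non-decreasing in n; n = 17 is the first length to reach 44°C.

n = 17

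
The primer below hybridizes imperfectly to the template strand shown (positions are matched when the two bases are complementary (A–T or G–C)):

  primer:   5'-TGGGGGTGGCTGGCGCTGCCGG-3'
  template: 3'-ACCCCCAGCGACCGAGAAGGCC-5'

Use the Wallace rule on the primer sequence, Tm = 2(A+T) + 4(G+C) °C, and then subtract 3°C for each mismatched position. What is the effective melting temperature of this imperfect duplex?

71°C

Primer base counts: A=0, T=4, G=13, C=5 → A+T=4, G+C=18
Perfect-match Tm = 2(4) + 4(18) = 8 + 72 = 80°C
Mismatches (positions where the bases are not complementary): 3 (at positions 8, 15, 18)
Effective Tm = 80 − 3×3 = 80 − 9 = 71°C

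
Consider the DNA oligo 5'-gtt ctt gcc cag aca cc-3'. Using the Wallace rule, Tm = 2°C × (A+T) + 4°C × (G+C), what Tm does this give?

54°C

Scanning the sequence gives A=3, G=3, C=7, T=4.
So N_AT = 7 and N_GC = 10.
Tm = 4·10 + 2·7 = 40 + 14 = 54°C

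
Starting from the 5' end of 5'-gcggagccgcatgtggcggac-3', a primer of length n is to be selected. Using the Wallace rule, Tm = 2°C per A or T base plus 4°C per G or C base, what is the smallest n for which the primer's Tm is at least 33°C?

n = 9

First 8 bases: GCGGAGCC → Tm = 30°C (< 33°C)
First 9 bases: GCGGAGCCG → Tm = 34°C (≥ 33°C)
Each additional base adds 2°C (A/T) or 4°C (G/C), so Tm is non-decreasing in n; n = 9 is the first length to reach 33°C.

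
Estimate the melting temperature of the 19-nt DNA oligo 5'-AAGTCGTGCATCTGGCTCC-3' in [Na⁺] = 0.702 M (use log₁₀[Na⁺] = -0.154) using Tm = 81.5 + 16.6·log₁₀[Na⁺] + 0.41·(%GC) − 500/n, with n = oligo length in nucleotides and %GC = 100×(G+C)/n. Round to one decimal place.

Length n = 19. G=5, T=5, A=3, C=6
G+C = 11, so %GC = 11/19 × 100 = 57.895%
Salt term: 16.6 × (-0.154) = -2.556
GC term: 0.41 × 57.895 = 23.737; length term: −500/19 = −26.316
Tm = 81.5 + (-2.556) + 23.737 − 26.316 = 76.365 → 76.4°C

76.4°C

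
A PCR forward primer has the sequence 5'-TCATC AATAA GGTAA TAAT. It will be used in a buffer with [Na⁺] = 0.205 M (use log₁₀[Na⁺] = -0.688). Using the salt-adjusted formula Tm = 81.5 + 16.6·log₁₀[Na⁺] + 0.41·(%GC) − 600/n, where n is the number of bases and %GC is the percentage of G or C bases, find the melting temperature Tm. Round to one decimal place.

Length n = 19. G=2, A=9, T=6, C=2
G+C = 4, so %GC = 4/19 × 100 = 21.053%
Salt term: 16.6 × (-0.688) = -11.421
GC term: 0.41 × 21.053 = 8.632; length term: −600/19 = −31.579
Tm = 81.5 + (-11.421) + 8.632 − 31.579 = 47.132 → 47.1°C

47.1°C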